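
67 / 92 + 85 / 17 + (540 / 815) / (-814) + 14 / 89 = 5.88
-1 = -1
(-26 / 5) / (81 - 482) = 26 / 2005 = 0.01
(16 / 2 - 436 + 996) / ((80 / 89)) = 6319 / 10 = 631.90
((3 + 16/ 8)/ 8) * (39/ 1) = 195/ 8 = 24.38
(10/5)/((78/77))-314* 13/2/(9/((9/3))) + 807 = 5017/39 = 128.64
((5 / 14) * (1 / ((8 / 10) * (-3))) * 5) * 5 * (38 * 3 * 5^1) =-2120.54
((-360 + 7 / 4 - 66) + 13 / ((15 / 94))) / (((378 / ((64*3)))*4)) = -41134 / 945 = -43.53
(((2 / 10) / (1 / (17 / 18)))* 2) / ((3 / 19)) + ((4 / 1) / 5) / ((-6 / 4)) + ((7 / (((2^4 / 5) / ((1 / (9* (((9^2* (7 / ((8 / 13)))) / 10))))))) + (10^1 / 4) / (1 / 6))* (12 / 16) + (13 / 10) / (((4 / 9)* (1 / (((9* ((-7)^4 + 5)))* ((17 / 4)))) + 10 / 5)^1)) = 13.76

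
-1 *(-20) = 20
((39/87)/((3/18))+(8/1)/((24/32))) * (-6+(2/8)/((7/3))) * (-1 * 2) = 4565/29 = 157.41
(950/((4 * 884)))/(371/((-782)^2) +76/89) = 380179075/1209229918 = 0.31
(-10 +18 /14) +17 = 58 /7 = 8.29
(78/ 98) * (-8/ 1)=-312/ 49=-6.37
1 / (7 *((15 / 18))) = 6 / 35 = 0.17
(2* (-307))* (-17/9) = 10438/9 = 1159.78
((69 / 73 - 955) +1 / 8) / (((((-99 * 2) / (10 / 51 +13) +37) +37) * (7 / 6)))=-160682115 / 11593568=-13.86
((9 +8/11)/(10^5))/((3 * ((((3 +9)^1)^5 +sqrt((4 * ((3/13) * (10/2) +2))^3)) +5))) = 58496353123/448925108554391700000 - 57031 * sqrt(533)/56115638569298962500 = 0.00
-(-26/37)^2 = -676/1369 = -0.49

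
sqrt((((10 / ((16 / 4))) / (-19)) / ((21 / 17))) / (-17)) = sqrt(3990) / 798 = 0.08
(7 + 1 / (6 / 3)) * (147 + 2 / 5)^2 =1629507 / 10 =162950.70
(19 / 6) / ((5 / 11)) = 209 / 30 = 6.97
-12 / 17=-0.71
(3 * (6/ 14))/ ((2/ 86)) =387/ 7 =55.29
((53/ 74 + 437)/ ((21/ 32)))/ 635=172752/ 164465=1.05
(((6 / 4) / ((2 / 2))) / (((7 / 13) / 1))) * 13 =507 / 14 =36.21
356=356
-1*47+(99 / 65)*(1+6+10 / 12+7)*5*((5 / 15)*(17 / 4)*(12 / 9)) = 12977 / 78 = 166.37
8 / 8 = 1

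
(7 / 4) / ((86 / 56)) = 49 / 43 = 1.14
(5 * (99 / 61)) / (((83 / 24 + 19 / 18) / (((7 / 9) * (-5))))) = -5544 / 793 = -6.99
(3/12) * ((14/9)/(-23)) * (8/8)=-0.02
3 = 3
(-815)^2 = 664225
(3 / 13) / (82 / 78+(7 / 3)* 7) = 3 / 226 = 0.01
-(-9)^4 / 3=-2187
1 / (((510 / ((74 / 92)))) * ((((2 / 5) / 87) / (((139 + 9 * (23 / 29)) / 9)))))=78403 / 14076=5.57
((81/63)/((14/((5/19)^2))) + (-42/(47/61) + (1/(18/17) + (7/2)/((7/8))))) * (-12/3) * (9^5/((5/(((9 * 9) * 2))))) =1576589158203768/4156915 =379269039.23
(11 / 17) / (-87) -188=-278063 / 1479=-188.01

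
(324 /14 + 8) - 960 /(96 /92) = -6222 /7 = -888.86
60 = 60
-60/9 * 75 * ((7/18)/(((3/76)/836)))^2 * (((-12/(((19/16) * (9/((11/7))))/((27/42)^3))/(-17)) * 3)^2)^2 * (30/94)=-1349397437965917880320000/2662355855568802463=-506843.38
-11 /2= -5.50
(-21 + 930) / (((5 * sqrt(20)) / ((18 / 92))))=8181 * sqrt(5) / 2300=7.95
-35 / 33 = -1.06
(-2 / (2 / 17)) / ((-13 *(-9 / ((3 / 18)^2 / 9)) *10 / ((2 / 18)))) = -17 / 3411720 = -0.00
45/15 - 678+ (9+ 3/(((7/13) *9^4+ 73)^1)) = -31219377/46876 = -666.00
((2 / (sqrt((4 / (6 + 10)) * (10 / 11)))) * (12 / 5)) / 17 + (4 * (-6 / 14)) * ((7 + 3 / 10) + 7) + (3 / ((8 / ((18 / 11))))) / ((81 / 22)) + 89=24 * sqrt(110) / 425 + 13577 / 210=65.24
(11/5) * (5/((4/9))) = 99/4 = 24.75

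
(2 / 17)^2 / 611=4 / 176579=0.00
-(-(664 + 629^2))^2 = -157057653025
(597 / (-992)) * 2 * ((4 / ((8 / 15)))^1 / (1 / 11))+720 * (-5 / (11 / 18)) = -5990.21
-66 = -66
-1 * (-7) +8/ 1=15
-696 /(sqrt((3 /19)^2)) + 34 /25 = -110166 /25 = -4406.64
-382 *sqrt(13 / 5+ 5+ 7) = -382 *sqrt(365) / 5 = -1459.62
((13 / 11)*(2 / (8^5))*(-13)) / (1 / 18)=-1521 / 90112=-0.02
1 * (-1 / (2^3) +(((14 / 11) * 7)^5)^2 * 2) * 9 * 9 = 105892635770525145582423 / 207499396808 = 510327439016.64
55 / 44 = 5 / 4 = 1.25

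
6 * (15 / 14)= 45 / 7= 6.43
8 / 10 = 4 / 5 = 0.80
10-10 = 0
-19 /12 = -1.58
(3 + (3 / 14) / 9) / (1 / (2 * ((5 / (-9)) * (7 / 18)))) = -635 / 486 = -1.31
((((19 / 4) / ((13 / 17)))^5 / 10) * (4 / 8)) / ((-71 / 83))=-291803639320969 / 539889725440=-540.49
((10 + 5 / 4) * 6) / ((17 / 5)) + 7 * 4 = 1627 / 34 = 47.85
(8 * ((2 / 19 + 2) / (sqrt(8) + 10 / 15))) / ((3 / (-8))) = 1280 / 323 -3840 * sqrt(2) / 323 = -12.85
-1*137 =-137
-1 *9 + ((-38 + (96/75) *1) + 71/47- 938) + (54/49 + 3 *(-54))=-65814404/57575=-1143.11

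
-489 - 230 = -719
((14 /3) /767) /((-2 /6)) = -0.02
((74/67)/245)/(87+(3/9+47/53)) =11766/230253205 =0.00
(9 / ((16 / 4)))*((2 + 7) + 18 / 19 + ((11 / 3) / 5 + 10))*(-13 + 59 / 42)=-205027 / 380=-539.54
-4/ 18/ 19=-2/ 171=-0.01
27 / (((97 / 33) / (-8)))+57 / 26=-179799 / 2522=-71.29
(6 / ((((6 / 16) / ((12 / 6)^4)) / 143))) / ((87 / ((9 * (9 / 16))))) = 61776 / 29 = 2130.21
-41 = -41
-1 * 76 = -76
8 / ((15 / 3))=1.60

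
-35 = -35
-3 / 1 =-3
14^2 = 196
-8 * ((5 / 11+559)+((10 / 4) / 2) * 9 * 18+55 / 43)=-2888076 / 473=-6105.87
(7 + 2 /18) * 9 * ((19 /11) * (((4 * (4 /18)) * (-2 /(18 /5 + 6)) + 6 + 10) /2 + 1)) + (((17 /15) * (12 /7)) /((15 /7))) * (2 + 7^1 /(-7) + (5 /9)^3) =592845992 /601425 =985.74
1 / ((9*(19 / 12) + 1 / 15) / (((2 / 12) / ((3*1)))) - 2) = 10 / 2557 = 0.00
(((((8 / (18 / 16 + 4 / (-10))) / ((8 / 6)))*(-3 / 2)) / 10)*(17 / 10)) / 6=-51 / 145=-0.35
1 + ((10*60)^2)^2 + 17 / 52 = 6739200000069 / 52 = 129600000001.33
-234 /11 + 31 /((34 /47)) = 8071 /374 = 21.58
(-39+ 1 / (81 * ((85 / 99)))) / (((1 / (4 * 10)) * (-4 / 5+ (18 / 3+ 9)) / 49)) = -5381.11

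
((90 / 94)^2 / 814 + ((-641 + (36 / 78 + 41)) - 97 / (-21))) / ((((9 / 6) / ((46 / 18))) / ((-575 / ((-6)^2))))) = 3862208966941925 / 238571761428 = 16188.88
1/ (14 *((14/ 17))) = 17/ 196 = 0.09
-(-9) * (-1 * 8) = -72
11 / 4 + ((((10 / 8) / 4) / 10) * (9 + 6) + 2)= 167 / 32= 5.22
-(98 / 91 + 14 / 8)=-147 / 52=-2.83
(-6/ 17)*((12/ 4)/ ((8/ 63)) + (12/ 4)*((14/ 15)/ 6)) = -2891/ 340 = -8.50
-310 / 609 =-0.51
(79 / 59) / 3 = 79 / 177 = 0.45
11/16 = 0.69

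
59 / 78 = 0.76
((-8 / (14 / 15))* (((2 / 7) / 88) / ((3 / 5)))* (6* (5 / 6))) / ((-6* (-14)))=-125 / 45276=-0.00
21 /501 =7 /167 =0.04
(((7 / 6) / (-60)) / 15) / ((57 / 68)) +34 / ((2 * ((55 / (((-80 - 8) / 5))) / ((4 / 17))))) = -19723 / 15390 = -1.28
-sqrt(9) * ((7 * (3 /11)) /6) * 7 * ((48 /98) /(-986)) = 18 /5423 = 0.00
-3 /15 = -1 /5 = -0.20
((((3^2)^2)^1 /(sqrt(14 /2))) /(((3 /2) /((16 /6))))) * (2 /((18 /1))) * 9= 144 * sqrt(7) /7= 54.43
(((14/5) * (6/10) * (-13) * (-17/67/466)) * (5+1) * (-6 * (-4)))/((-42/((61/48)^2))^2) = 3059930861/1208516198400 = 0.00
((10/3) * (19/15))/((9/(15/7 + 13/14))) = 817/567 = 1.44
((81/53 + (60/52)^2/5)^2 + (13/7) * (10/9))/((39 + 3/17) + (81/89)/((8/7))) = 323263335829232/2445453385799697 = 0.13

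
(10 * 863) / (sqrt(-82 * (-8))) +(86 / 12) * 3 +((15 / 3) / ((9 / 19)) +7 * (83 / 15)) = 407.73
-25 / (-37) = 25 / 37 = 0.68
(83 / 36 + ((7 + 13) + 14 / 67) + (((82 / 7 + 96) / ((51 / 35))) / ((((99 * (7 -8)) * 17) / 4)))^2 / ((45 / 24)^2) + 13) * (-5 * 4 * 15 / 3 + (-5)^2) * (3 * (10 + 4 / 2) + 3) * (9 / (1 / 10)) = -1025775785805129125 / 109690969014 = -9351506.28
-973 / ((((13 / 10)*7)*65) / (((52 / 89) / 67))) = -1112 / 77519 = -0.01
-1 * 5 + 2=-3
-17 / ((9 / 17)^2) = -4913 / 81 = -60.65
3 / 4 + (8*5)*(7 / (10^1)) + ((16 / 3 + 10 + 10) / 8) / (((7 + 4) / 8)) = 4099 / 132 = 31.05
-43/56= -0.77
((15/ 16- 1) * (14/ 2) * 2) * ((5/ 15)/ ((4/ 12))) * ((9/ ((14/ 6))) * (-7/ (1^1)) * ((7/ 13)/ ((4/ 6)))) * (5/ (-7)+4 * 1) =13041/ 208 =62.70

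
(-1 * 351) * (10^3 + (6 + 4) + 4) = -355914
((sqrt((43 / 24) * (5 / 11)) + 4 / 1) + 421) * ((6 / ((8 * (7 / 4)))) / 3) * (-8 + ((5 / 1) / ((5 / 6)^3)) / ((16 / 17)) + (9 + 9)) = 137 * sqrt(14190) / 6600 + 2329 / 2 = 1166.97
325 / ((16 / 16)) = 325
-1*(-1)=1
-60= -60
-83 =-83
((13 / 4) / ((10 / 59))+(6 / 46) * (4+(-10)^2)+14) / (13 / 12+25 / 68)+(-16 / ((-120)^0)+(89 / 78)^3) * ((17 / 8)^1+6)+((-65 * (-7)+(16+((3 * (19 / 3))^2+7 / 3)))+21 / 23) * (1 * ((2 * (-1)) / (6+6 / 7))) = -409224951113 / 1242596160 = -329.33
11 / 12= 0.92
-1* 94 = -94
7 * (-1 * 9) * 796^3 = -31774575168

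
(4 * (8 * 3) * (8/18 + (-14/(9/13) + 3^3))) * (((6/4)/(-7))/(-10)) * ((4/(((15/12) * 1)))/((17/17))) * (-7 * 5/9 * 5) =-8320/9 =-924.44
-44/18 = -22/9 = -2.44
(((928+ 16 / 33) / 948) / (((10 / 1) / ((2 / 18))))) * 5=3830 / 70389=0.05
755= 755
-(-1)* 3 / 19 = 3 / 19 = 0.16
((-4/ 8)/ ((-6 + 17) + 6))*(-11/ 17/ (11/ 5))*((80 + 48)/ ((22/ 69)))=3.47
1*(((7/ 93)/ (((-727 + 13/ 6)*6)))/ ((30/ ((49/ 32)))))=-343/ 388278720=-0.00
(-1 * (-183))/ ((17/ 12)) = 2196/ 17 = 129.18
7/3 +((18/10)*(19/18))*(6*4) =719/15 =47.93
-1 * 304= -304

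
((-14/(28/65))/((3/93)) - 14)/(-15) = 68.10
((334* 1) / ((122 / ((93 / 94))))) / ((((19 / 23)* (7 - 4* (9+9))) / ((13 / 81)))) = -119071 / 14707710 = -0.01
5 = 5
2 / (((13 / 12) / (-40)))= -960 / 13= -73.85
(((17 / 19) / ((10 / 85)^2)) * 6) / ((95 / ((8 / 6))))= 9826 / 1805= 5.44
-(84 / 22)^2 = -1764 / 121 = -14.58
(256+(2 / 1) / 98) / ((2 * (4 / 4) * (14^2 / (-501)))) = -6285045 / 19208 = -327.21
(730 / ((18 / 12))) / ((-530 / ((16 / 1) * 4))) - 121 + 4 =-175.77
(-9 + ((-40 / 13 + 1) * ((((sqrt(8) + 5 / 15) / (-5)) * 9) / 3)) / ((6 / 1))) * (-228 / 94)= 66177 / 3055 - 3078 * sqrt(2) / 3055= 20.24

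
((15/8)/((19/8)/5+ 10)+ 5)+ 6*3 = 9712/419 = 23.18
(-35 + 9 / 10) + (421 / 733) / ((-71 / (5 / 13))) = -230727669 / 6765590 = -34.10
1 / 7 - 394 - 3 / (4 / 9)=-11217 / 28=-400.61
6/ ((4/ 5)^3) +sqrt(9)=471/ 32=14.72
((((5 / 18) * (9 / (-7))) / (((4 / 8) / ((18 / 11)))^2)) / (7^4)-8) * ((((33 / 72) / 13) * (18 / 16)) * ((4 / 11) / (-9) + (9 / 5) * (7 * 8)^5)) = -124764176214763574 / 396561165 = -314615215.07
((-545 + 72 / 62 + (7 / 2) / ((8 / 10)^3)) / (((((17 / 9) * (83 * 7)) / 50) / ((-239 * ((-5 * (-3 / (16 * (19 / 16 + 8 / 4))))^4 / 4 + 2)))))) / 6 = 25544598108962175 / 13093398746624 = 1950.95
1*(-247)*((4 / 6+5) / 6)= -4199 / 18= -233.28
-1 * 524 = -524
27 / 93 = 9 / 31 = 0.29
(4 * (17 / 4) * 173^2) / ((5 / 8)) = 4070344 / 5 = 814068.80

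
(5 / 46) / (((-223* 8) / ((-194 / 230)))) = 97 / 1887472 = 0.00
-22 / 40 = -11 / 20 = -0.55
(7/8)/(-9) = -0.10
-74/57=-1.30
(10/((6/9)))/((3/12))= 60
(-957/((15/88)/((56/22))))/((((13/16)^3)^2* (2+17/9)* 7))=-1824.76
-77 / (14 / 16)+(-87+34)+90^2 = 7959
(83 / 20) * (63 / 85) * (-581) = -1787.09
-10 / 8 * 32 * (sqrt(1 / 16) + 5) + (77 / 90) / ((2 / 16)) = -9142 / 45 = -203.16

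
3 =3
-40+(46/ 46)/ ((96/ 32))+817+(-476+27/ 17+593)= 895.92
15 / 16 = 0.94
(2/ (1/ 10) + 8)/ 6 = 14/ 3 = 4.67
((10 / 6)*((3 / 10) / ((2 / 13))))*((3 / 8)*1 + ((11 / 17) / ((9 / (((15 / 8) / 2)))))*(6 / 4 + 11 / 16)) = 88673 / 52224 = 1.70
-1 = -1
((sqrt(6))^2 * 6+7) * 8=344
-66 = -66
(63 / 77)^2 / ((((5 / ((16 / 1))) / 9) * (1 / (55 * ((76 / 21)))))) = 295488 / 77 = 3837.51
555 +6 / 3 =557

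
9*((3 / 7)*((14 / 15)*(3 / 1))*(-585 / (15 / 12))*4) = -101088 / 5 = -20217.60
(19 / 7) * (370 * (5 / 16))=17575 / 56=313.84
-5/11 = -0.45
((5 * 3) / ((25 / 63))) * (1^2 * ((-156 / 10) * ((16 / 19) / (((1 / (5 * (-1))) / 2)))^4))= -386452684800 / 130321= -2965390.73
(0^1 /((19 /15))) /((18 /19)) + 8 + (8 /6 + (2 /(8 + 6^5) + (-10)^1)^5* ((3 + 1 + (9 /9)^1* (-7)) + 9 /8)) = 4018301303638505300664923 /21432626696751341568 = 187485.25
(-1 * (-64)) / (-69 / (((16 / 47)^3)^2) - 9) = -1073741824 / 743916852645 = -0.00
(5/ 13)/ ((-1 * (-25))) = 1/ 65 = 0.02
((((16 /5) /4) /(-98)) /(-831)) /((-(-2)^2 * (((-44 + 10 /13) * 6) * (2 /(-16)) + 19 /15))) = -13 /178335647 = -0.00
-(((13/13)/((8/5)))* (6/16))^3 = -3375/262144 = -0.01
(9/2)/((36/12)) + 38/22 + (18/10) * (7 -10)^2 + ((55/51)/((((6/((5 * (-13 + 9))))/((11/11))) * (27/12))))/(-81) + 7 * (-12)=-792005311/12269070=-64.55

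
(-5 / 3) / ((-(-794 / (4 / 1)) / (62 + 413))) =-4750 / 1191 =-3.99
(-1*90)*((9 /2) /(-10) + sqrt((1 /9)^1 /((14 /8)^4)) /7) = 26823 /686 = 39.10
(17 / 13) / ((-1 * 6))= -17 / 78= -0.22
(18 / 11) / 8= 9 / 44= 0.20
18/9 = 2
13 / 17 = 0.76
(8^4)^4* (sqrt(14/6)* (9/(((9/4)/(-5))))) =-5629499534213120* sqrt(21)/3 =-8599202580083422.00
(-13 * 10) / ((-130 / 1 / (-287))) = -287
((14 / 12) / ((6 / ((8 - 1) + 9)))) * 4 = 112 / 9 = 12.44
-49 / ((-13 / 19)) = 931 / 13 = 71.62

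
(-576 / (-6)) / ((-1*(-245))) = 96 / 245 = 0.39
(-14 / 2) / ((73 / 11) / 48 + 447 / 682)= -8.82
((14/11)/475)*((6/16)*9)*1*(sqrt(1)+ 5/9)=147/10450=0.01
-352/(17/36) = -12672/17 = -745.41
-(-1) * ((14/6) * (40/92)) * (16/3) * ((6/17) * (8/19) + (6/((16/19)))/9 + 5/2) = 3733660/200583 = 18.61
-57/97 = -0.59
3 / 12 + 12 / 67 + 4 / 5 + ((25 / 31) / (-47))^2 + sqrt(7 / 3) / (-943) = 3497169803 / 2844617660 - sqrt(21) / 2829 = 1.23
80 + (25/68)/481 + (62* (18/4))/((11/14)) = 156540763/359788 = 435.09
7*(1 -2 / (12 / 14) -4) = -112 / 3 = -37.33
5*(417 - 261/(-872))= 1819425/872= 2086.50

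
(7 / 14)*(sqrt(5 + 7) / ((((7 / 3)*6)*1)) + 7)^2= sqrt(3) + 1202 / 49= 26.26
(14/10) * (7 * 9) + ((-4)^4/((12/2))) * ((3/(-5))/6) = 1259/15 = 83.93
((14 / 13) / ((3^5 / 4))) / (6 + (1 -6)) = 56 / 3159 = 0.02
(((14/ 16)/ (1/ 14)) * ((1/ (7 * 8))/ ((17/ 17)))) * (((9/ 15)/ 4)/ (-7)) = -0.00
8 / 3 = 2.67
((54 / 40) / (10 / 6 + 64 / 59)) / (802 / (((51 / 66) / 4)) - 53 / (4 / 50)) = 81243 / 577713490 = 0.00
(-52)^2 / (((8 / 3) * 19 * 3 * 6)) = 169 / 57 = 2.96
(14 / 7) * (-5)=-10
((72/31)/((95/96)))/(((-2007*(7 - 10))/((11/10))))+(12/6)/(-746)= -2758491/1224810775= -0.00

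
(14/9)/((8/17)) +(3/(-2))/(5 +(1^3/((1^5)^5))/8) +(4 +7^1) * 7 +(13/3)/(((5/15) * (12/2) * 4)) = 237797/2952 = 80.55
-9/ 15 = -3/ 5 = -0.60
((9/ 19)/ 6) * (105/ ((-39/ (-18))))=945/ 247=3.83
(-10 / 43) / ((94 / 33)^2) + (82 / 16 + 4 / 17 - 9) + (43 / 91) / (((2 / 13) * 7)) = -3.23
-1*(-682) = 682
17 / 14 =1.21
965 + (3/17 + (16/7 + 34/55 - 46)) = 6035016/6545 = 922.08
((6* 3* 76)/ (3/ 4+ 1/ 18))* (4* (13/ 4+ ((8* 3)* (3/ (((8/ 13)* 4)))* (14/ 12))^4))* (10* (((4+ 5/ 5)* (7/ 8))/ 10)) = 40301418274.02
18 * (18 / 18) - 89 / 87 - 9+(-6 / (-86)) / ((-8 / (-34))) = 123805 / 14964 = 8.27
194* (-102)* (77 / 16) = -380919 / 4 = -95229.75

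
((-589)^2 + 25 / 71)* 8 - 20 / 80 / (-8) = 6305642567 / 2272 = 2775370.85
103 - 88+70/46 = 380/23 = 16.52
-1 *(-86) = 86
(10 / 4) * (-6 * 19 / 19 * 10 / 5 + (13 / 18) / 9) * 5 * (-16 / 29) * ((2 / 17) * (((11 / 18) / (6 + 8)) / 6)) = 531025 / 7547337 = 0.07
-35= -35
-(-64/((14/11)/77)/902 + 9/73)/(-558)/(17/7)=-87353/28391598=-0.00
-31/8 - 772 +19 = -6055/8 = -756.88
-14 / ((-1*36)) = 0.39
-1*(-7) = 7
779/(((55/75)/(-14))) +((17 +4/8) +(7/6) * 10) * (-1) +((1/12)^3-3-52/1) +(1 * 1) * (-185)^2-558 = 355658987/19008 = 18711.02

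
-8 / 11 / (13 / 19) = -152 / 143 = -1.06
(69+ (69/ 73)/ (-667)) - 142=-154544/ 2117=-73.00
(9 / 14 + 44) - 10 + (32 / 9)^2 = 53621 / 1134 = 47.28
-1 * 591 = -591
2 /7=0.29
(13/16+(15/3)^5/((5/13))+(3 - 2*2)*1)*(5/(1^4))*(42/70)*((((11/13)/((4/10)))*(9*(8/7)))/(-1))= -27577935/52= -530344.90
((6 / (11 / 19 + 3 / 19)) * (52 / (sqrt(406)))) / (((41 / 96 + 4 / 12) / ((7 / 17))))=142272 * sqrt(406) / 251923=11.38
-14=-14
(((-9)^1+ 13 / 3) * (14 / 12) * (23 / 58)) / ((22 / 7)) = -7889 / 11484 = -0.69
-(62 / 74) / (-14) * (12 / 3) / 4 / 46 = 31 / 23828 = 0.00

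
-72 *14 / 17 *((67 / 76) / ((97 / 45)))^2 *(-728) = 416914079400 / 57743033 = 7220.16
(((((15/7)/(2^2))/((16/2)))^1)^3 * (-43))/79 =-145125/887914496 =-0.00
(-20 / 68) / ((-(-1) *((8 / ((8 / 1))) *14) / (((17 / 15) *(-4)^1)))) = 2 / 21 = 0.10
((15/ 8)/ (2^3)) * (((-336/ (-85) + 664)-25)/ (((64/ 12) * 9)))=54651/ 17408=3.14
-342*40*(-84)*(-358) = -411384960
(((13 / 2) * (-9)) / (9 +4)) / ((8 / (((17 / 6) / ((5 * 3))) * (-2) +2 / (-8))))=113 / 320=0.35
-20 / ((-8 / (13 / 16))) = 65 / 32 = 2.03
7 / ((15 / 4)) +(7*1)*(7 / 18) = 413 / 90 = 4.59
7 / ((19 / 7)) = 49 / 19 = 2.58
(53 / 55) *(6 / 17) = 318 / 935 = 0.34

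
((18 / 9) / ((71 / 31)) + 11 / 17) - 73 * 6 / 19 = -493801 / 22933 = -21.53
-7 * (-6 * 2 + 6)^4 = -9072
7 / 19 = 0.37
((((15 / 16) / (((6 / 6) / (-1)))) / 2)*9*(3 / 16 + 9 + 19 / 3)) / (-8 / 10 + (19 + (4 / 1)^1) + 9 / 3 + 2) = -167625 / 69632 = -2.41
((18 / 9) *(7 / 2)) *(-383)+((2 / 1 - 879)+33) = -3525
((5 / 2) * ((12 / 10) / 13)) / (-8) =-3 / 104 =-0.03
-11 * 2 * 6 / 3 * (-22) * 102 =98736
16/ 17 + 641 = 10913/ 17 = 641.94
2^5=32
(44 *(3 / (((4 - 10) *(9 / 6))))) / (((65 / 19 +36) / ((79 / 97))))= -66044 / 217959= -0.30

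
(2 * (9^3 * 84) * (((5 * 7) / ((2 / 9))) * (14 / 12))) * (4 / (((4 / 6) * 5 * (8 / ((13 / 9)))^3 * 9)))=2260713 / 128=17661.82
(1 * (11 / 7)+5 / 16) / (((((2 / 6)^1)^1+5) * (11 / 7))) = 633 / 2816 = 0.22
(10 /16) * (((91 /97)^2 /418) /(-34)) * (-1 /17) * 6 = 124215 /9093008144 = 0.00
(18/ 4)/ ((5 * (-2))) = -0.45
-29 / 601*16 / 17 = -464 / 10217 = -0.05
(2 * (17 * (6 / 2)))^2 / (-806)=-12.91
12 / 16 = 3 / 4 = 0.75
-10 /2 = -5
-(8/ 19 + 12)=-236/ 19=-12.42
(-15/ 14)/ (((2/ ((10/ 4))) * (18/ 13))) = -325/ 336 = -0.97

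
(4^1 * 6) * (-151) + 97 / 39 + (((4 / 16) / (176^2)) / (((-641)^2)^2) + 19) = -2938918800508528166873 / 815796902588169216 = -3602.51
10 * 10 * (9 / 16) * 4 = 225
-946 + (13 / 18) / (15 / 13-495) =-109319929 / 115560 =-946.00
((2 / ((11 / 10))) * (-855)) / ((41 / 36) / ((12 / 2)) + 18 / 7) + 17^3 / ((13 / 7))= 49731563 / 23881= 2082.47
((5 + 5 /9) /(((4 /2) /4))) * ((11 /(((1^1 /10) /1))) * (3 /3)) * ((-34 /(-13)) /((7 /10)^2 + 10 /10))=37400000 /17433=2145.36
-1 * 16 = -16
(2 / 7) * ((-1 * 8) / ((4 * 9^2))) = -0.01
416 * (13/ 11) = 5408/ 11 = 491.64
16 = 16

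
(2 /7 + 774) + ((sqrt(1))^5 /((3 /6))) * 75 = 6470 /7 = 924.29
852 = 852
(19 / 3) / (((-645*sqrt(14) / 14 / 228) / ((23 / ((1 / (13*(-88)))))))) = 37994528*sqrt(14) / 645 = 220406.99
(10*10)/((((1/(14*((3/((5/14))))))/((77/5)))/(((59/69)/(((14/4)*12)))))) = 254408/69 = 3687.07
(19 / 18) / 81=19 / 1458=0.01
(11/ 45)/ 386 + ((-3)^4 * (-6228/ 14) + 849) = -35184.43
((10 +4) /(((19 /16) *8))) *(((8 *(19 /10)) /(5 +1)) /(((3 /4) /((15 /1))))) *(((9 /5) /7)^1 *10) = 192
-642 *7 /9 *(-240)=119840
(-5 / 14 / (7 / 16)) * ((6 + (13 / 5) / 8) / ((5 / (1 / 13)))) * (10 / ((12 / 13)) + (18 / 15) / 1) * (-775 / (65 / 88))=124578212 / 124215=1002.92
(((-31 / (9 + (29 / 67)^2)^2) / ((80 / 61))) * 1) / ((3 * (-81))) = 38105769811 / 33065545844160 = 0.00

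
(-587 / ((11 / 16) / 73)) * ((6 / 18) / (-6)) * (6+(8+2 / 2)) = 1714040 / 33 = 51940.61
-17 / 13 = -1.31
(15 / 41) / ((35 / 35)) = 15 / 41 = 0.37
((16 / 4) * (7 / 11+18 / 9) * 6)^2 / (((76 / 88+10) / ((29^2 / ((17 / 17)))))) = 814787712 / 2629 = 309923.06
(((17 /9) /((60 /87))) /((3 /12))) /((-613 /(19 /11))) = -9367 /303435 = -0.03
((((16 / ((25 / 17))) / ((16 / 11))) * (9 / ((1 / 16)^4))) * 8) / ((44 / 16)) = 320864256 / 25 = 12834570.24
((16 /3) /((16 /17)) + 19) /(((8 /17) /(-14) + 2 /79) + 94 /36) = 4174044 /440443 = 9.48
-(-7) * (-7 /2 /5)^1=-49 /10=-4.90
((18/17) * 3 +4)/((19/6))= 732/323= 2.27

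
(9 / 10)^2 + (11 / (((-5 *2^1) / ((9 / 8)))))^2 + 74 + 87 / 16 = 104677 / 1280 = 81.78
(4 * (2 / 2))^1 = 4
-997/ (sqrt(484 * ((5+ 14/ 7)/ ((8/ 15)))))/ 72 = -997 * sqrt(210)/ 83160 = -0.17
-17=-17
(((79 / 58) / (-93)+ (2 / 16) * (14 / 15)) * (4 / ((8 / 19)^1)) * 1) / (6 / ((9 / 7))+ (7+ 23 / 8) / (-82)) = 8573674 / 40216765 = 0.21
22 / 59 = 0.37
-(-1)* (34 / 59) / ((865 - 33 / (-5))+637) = 170 / 445037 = 0.00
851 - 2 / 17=14465 / 17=850.88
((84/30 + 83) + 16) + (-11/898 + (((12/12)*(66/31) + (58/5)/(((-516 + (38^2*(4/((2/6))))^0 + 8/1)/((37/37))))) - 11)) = 1311092101/14113866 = 92.89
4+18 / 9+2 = 8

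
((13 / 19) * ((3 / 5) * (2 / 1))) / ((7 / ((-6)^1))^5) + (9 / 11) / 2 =1026369 / 35126630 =0.03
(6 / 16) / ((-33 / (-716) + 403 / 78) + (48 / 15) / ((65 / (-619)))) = -523575 / 35269534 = -0.01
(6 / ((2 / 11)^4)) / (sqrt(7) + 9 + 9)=395307 / 1268- 43923 * sqrt(7) / 2536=265.93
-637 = -637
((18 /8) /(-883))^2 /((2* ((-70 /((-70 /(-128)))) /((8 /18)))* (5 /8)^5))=-288 /2436528125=-0.00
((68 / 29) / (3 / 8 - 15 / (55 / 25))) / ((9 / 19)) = -113696 / 147987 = -0.77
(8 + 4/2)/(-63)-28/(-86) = 452/2709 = 0.17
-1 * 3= -3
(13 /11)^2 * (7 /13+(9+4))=208 /11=18.91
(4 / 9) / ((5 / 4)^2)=64 / 225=0.28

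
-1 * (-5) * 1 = 5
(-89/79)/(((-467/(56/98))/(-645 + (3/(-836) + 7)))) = -47470019/53974459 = -0.88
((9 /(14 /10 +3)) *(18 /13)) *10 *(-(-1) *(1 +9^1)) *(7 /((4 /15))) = 1063125 /143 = 7434.44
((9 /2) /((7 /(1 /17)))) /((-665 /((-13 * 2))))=117 /79135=0.00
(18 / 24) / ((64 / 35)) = 105 / 256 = 0.41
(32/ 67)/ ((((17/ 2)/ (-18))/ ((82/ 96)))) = -984/ 1139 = -0.86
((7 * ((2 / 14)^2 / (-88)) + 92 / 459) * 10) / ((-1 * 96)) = -281065 / 13571712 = -0.02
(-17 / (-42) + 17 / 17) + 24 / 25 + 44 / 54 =30047 / 9450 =3.18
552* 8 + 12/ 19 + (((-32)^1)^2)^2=20006860/ 19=1052992.63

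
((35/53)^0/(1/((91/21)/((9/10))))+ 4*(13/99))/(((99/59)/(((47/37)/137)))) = 4397978/149043807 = 0.03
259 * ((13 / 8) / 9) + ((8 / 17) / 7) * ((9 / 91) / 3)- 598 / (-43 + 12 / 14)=14020350413 / 230007960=60.96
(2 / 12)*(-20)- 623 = -1879 / 3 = -626.33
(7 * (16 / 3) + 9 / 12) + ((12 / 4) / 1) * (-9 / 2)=24.58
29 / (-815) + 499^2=202935786 / 815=249000.96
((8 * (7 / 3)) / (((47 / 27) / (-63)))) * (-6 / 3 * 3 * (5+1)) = 24320.68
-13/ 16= -0.81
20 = 20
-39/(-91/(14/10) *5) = 0.12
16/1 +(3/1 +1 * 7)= 26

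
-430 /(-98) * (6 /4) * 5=32.91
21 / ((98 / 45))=135 / 14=9.64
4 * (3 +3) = 24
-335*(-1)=335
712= 712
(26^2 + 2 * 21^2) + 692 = 2250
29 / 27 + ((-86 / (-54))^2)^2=3989608 / 531441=7.51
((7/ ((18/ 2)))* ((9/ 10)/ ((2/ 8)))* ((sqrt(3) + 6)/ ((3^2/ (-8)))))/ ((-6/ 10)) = 112* sqrt(3)/ 27 + 224/ 9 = 32.07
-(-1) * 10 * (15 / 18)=25 / 3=8.33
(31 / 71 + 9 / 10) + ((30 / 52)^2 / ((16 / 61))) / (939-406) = 2740330711 / 2046549440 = 1.34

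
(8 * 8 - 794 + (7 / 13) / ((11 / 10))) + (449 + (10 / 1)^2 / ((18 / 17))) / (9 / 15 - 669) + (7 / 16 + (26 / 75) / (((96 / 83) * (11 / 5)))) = -1426711951 / 1955070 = -729.75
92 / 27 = 3.41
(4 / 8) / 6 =0.08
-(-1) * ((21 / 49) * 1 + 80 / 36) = 2.65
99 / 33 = 3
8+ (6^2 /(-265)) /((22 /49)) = 22438 /2915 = 7.70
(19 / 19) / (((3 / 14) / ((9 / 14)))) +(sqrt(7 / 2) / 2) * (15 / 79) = 15 * sqrt(14) / 316 +3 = 3.18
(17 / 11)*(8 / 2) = 68 / 11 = 6.18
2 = 2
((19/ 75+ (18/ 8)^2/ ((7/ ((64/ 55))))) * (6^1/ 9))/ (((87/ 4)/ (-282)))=-4754896/ 502425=-9.46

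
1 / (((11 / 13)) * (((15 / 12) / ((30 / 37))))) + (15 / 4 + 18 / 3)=17121 / 1628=10.52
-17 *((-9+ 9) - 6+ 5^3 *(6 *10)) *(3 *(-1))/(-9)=-42466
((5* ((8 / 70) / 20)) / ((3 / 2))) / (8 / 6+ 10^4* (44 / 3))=1 / 7700070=0.00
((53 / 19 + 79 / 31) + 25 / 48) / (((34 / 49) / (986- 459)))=8116213 / 1824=4449.68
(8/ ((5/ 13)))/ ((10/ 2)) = 104/ 25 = 4.16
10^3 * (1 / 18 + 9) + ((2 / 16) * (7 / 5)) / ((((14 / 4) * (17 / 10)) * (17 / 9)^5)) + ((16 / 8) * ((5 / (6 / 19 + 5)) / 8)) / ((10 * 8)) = 12716063395445611 / 1404227214144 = 9055.56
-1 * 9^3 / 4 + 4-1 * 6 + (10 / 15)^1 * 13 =-2107 / 12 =-175.58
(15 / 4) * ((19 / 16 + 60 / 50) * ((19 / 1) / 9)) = 3629 / 192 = 18.90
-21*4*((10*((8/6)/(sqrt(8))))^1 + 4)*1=-731.98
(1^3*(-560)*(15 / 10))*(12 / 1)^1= -10080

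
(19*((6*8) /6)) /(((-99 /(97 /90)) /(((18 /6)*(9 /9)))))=-7372 /1485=-4.96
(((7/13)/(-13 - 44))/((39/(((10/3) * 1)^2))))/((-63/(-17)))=-1700/2340819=-0.00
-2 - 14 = -16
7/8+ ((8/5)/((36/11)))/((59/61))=29321/21240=1.38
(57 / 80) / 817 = 3 / 3440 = 0.00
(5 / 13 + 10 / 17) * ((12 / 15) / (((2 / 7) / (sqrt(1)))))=2.72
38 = 38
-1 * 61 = -61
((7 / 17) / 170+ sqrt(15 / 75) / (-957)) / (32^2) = 7 / 2959360 - sqrt(5) / 4899840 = 0.00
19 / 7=2.71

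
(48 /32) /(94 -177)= -3 /166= -0.02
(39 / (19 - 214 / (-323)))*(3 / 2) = 12597 / 4234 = 2.98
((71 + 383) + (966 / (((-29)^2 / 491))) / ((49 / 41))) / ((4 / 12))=16352328 / 5887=2777.70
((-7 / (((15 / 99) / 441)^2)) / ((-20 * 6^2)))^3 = 4469734919671572786994143 / 8000000000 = 558716864958946.60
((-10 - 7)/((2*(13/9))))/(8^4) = -153/106496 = -0.00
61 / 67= 0.91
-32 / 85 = -0.38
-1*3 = -3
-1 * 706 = -706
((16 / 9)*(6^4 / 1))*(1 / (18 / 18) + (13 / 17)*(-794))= -23742720 / 17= -1396630.59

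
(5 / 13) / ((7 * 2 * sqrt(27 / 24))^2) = 10 / 5733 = 0.00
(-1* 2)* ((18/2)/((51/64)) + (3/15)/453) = -22.59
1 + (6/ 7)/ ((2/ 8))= 31/ 7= 4.43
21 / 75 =7 / 25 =0.28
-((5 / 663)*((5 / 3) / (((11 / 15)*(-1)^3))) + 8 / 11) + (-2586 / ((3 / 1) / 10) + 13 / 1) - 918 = -69471004 / 7293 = -9525.71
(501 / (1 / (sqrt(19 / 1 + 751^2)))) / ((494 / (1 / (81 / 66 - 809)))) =-11022 * sqrt(141005) / 4389437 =-0.94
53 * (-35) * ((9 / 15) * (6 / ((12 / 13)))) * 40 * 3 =-868140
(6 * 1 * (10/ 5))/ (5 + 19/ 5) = 15/ 11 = 1.36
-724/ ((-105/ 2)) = 1448/ 105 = 13.79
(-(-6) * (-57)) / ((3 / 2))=-228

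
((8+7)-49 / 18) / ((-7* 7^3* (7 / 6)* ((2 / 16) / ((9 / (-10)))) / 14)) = 5304 / 12005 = 0.44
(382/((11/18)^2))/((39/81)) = 3341736/1573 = 2124.43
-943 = -943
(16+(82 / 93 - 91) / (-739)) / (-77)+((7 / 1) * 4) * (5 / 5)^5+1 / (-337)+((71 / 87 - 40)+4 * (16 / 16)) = -127507701355 / 17239503589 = -7.40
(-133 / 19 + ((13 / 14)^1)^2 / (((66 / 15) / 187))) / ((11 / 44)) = 11621 / 98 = 118.58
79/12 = 6.58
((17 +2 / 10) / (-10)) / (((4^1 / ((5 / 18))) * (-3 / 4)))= 43 / 270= 0.16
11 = 11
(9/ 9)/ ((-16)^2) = 1/ 256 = 0.00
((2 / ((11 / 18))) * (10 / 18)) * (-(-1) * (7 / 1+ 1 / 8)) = 285 / 22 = 12.95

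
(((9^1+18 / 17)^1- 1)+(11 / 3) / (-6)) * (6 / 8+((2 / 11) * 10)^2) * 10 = 2306525 / 6732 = 342.62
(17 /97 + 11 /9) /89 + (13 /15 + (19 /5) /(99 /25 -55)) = 400490137 /495706860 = 0.81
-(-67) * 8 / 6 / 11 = 268 / 33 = 8.12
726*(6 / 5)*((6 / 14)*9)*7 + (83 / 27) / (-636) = 2019632849 / 85860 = 23522.40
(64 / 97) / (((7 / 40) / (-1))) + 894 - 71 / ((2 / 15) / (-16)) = 6389546 / 679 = 9410.23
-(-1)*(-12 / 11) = -12 / 11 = -1.09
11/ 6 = 1.83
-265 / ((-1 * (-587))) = -265 / 587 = -0.45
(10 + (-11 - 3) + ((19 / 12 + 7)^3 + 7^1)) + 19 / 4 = 1106119 / 1728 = 640.12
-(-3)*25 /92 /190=15 /3496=0.00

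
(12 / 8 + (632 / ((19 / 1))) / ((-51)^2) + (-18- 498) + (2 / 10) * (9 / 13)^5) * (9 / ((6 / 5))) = -94397055649393 / 24465238356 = -3858.42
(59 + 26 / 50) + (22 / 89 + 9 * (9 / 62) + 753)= 112301459 / 137950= 814.07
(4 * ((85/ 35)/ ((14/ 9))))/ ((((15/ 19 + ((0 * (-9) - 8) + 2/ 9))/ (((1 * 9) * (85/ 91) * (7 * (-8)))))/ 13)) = 64047024/ 11711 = 5468.96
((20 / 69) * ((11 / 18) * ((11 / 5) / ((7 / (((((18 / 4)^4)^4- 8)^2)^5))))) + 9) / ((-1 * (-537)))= 8250662823965506302504023643999184264309370966207675930877895359159567862181663277656962441722632325648142717989133854696440823898286890016563571291761279 / 243688590756098756226905103479863956272900708317003776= 33857403000961046245145460000000000000000000000000000000000000000000000000000000000000000000000000000.00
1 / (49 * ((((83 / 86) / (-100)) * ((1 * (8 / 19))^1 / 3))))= -61275 / 4067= -15.07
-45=-45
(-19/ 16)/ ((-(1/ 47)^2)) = 2623.19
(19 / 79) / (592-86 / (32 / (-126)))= 0.00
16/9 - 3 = -11/9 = -1.22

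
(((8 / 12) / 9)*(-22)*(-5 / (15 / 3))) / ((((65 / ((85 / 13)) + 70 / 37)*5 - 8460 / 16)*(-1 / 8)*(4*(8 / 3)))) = 27676 / 10633275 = 0.00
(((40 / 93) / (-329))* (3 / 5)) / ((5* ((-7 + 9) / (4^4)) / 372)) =-12288 / 1645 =-7.47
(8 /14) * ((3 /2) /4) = 3 /14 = 0.21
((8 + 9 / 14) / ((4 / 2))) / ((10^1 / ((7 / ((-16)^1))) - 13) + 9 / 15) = -605 / 4936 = -0.12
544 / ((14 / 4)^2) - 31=657 / 49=13.41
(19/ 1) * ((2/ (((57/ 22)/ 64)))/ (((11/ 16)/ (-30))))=-40960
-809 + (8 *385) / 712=-71616 / 89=-804.67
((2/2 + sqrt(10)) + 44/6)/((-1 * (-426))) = sqrt(10)/426 + 25/1278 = 0.03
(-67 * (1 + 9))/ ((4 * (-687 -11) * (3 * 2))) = 335/ 8376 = 0.04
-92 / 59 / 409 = -92 / 24131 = -0.00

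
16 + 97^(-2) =150545 / 9409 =16.00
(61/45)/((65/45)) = 61/65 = 0.94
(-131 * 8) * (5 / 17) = -5240 / 17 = -308.24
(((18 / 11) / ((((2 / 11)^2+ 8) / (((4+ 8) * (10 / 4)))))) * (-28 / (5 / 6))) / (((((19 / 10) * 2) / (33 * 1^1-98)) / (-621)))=-41441400 / 19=-2181126.32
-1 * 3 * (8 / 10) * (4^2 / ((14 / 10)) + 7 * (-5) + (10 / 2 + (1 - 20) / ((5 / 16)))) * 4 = 761.97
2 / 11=0.18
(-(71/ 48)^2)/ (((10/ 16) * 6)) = -5041/ 8640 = -0.58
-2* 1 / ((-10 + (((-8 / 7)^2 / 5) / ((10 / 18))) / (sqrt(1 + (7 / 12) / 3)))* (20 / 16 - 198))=-1290537500 / 1267216296217 - 8467200* sqrt(43) / 1267216296217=-0.00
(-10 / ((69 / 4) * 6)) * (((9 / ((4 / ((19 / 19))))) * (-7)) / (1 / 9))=315 / 23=13.70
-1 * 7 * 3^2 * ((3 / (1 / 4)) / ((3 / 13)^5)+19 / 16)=-166350037 / 144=-1155208.59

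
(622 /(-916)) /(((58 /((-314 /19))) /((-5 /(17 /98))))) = -11962615 /2145043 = -5.58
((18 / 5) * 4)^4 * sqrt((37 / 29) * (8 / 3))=17915904 * sqrt(6438) / 18125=79311.51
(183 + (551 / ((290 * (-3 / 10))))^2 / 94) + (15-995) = -673901 / 846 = -796.57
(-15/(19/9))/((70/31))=-837/266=-3.15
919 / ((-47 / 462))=-424578 / 47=-9033.57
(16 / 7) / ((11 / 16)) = 256 / 77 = 3.32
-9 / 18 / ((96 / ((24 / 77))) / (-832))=104 / 77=1.35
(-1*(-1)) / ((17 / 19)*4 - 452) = -19 / 8520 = -0.00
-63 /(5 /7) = -441 /5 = -88.20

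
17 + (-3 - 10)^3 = -2180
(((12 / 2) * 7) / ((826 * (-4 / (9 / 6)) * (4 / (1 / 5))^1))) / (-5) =0.00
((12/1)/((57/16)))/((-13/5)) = -320/247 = -1.30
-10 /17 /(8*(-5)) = 1 /68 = 0.01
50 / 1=50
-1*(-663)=663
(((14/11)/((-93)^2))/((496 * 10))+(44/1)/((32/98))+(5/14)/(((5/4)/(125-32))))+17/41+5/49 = 76713355675643/474012942480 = 161.84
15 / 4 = 3.75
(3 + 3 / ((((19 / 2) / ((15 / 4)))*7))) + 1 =1109 / 266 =4.17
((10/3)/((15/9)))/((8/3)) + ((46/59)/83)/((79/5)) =0.75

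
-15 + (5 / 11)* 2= -155 / 11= -14.09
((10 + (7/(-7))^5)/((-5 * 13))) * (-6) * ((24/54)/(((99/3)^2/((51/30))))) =0.00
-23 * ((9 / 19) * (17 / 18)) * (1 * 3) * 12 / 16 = -3519 / 152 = -23.15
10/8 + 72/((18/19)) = 309/4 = 77.25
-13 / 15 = -0.87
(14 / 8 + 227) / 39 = 305 / 52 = 5.87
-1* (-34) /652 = 17 /326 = 0.05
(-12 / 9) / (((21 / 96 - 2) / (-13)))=-1664 / 171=-9.73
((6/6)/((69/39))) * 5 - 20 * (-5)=2365/23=102.83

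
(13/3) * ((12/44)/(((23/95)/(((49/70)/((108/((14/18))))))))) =12103/491832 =0.02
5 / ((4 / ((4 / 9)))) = 5 / 9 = 0.56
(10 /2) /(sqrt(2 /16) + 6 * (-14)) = -3360 /56447 - 10 * sqrt(2) /56447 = -0.06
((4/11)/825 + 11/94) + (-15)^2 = 225.12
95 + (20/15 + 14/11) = 3221/33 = 97.61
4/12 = 1/3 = 0.33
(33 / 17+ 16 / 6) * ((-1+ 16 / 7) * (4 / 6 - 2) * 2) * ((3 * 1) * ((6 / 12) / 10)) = -282 / 119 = -2.37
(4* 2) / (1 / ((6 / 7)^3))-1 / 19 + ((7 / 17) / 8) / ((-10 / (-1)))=44230659 / 8863120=4.99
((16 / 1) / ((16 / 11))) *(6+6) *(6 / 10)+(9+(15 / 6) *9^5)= 1477107 / 10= 147710.70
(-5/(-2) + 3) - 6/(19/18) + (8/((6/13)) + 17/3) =867/38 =22.82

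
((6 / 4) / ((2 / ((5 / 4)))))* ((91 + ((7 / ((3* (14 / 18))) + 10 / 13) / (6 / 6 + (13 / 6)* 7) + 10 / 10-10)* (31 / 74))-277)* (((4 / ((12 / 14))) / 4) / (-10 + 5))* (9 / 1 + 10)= 2353981497 / 2986048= 788.33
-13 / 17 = -0.76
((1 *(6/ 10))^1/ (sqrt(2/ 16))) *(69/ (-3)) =-138 *sqrt(2)/ 5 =-39.03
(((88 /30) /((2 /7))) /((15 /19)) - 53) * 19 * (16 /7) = -2735696 /1575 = -1736.95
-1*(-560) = 560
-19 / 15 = -1.27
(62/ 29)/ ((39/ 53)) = 3286/ 1131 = 2.91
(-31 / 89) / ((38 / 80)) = -1240 / 1691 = -0.73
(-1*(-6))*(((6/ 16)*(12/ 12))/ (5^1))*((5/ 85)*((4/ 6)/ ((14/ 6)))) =9/ 1190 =0.01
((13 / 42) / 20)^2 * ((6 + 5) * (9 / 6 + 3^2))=1859 / 67200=0.03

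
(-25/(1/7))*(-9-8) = 2975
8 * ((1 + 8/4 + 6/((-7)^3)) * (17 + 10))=220968/343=644.22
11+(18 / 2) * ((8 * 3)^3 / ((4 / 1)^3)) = 1955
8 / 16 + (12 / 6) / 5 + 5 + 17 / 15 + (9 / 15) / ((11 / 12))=2537 / 330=7.69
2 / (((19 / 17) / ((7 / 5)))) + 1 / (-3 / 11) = -331 / 285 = -1.16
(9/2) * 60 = 270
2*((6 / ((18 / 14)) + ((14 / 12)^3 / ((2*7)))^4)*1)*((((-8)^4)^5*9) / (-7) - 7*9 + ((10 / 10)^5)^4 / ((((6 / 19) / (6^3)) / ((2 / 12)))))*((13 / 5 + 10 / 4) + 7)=-9717744952237783724565578926903 / 58047528960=-167410140041175384506.25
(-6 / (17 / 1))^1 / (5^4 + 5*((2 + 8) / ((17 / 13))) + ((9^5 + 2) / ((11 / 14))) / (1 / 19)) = -66 / 267152647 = -0.00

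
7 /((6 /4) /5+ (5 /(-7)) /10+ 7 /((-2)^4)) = 3920 /373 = 10.51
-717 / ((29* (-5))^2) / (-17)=717 / 357425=0.00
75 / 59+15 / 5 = 252 / 59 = 4.27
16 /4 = 4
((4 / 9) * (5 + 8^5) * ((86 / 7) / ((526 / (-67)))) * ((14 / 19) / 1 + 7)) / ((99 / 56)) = -148049012384 / 1484109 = -99756.16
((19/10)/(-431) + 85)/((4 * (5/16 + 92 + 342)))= 732662/14975095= 0.05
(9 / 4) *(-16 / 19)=-36 / 19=-1.89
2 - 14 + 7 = -5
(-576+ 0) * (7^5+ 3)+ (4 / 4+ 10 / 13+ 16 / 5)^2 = -40908711671 / 4225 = -9682535.31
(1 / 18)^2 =0.00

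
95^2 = 9025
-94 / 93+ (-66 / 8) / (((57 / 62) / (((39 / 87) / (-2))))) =205093 / 204972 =1.00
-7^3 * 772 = -264796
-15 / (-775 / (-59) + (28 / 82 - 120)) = 12095 / 85893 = 0.14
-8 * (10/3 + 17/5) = -808/15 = -53.87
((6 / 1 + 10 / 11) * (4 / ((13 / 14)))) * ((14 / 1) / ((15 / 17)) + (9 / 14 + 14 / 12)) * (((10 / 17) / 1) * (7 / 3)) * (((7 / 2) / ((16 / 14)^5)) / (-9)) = -453772193 / 3150576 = -144.03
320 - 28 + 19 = 311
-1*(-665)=665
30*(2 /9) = 20 /3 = 6.67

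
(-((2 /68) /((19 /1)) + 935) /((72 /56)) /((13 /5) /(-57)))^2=49657319772025 /195364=254178455.46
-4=-4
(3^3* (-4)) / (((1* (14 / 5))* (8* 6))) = -45 / 56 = -0.80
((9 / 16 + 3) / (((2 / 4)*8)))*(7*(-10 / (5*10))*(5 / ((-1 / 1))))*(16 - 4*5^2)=-8379 / 16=-523.69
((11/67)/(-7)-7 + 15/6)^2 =20.46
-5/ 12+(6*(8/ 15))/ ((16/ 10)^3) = 35/ 96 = 0.36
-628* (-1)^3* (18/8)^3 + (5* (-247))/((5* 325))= 2861021/400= 7152.55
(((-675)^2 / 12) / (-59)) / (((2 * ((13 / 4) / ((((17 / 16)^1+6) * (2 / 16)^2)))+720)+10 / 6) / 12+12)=-154456875 / 18492311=-8.35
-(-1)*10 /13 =10 /13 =0.77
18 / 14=9 / 7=1.29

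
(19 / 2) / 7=19 / 14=1.36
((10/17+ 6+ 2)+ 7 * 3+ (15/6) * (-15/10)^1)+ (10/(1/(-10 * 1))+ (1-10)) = -5655/68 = -83.16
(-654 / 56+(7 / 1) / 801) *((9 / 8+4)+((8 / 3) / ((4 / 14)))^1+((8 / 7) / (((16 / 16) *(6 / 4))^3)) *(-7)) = -97625663 / 692064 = -141.06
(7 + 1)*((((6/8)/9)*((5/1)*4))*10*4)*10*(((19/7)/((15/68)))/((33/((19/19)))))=4134400/2079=1988.65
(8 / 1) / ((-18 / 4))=-16 / 9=-1.78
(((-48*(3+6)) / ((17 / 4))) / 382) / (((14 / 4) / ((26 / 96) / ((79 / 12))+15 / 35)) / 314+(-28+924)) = -15659808 / 52732030057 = -0.00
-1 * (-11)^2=-121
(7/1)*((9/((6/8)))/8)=10.50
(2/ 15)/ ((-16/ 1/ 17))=-17/ 120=-0.14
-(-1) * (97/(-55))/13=-97/715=-0.14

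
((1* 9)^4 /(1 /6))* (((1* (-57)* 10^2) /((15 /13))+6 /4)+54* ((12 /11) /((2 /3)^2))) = -2081103273 /11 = -189191206.64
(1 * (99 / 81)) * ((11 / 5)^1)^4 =161051 / 5625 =28.63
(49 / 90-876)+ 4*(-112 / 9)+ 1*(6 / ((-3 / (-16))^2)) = -22637 / 30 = -754.57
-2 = -2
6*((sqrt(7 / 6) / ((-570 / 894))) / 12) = -149*sqrt(42) / 1140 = -0.85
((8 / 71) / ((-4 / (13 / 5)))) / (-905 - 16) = 0.00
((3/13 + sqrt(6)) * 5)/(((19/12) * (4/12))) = 540/247 + 180 * sqrt(6)/19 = 25.39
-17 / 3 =-5.67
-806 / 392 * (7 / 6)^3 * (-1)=3.27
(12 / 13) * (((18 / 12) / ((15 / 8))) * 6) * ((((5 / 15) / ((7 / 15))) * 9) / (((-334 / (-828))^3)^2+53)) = 13050797284904896512 / 24285922774483786507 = 0.54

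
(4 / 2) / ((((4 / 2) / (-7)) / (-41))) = 287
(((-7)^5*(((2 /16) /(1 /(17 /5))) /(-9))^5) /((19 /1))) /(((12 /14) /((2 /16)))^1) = 167044756193 /5514515251200000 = 0.00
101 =101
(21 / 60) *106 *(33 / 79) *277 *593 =2011047423 / 790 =2545629.65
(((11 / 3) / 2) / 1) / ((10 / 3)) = 11 / 20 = 0.55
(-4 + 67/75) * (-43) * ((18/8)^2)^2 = 21911553/6400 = 3423.68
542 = 542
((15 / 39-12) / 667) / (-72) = 151 / 624312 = 0.00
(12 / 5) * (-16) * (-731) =140352 / 5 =28070.40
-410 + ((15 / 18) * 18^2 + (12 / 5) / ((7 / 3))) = -138.97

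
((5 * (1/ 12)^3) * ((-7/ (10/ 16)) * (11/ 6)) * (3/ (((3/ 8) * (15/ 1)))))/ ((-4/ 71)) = 5467/ 9720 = 0.56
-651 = -651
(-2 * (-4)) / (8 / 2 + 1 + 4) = 8 / 9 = 0.89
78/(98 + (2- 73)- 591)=-13/94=-0.14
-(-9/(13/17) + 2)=127/13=9.77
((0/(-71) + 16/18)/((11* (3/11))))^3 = 512/19683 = 0.03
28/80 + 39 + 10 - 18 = 627/20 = 31.35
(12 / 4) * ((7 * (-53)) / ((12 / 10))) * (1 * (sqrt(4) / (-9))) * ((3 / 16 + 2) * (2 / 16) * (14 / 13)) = 454475 / 7488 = 60.69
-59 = -59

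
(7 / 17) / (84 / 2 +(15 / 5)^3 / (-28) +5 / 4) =49 / 5032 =0.01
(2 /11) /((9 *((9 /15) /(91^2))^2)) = 3428748050 /891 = 3848202.08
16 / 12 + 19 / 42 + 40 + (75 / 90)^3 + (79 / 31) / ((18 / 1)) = 42.51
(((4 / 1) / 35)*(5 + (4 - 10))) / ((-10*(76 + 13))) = 2 / 15575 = 0.00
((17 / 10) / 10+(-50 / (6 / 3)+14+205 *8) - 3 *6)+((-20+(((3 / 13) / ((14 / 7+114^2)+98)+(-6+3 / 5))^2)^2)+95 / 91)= 8977227028060257558391558247 / 3675412873866200696320000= 2442.51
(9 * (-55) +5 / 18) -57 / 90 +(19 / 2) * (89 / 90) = -87473 / 180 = -485.96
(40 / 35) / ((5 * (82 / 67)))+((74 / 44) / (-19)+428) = 256786169 / 599830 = 428.10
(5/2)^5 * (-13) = -40625/32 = -1269.53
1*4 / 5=4 / 5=0.80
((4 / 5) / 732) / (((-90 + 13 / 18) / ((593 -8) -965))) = 456 / 98027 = 0.00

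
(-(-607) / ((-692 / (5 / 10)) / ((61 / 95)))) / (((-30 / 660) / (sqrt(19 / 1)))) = 407297*sqrt(19) / 65740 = 27.01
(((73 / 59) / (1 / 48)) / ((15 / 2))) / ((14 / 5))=1168 / 413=2.83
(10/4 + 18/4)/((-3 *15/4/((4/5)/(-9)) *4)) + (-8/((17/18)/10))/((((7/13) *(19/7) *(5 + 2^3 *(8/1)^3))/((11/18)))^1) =4641148/894120525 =0.01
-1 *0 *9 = 0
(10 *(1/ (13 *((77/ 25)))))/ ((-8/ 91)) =-125/ 44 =-2.84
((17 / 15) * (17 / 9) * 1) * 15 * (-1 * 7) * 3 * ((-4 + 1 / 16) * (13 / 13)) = 42483 / 16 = 2655.19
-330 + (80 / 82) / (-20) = -330.05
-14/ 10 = -7/ 5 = -1.40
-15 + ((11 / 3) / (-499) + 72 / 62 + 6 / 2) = -503333 / 46407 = -10.85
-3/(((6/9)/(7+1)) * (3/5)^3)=-500/3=-166.67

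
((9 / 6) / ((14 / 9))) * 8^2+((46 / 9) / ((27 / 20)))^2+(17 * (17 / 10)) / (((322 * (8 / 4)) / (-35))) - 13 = 4675677529 / 76055112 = 61.48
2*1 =2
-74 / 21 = -3.52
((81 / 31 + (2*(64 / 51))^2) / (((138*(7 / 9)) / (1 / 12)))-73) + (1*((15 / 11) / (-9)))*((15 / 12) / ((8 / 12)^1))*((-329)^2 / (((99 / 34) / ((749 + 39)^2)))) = -11772007606181254177 / 1795168584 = -6557605626.07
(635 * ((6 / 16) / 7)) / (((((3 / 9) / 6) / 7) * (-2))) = -17145 / 8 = -2143.12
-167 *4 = -668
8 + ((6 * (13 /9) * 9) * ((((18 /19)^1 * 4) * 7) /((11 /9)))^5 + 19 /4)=599128305633538989411 /1595112880196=375602449.88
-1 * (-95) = 95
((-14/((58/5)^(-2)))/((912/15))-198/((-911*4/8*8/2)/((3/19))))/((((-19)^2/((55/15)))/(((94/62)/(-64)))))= 2771164979/371913636480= 0.01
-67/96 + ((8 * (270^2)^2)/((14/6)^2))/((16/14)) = 4591650239531/672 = 6832812856.44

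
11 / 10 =1.10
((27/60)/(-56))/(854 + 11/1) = -9/968800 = -0.00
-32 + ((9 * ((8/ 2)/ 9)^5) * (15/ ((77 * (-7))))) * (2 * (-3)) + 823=310818661/ 392931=791.03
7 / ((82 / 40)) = 140 / 41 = 3.41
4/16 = 1/4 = 0.25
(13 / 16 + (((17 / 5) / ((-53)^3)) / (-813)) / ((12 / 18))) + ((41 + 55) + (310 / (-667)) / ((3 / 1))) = 624266286751451 / 6458534373360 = 96.66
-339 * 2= -678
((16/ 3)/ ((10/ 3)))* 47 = 376/ 5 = 75.20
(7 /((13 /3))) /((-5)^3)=-21 /1625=-0.01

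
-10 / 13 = -0.77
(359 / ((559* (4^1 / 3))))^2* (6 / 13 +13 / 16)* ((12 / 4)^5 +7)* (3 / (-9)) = -24.63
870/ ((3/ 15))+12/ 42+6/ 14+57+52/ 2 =31036/ 7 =4433.71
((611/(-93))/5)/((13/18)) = -282/155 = -1.82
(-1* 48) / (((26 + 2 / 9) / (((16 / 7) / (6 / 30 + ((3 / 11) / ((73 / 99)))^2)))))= -23021280 / 1853131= -12.42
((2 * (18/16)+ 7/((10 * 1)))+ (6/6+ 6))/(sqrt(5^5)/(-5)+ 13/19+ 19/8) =-1149424 * sqrt(5)/2671775 - 703266/2671775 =-1.23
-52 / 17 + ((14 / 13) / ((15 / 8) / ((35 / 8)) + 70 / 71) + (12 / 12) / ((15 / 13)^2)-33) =-1207625878 / 34956675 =-34.55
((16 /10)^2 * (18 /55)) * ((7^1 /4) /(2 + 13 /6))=12096 /34375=0.35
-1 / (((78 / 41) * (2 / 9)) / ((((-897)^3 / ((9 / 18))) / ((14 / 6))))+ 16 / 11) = -225347647239 / 327778395830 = -0.69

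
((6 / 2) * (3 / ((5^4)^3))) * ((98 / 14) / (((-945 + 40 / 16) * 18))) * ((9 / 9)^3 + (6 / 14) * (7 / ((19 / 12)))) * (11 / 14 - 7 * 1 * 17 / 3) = 17963 / 10492675781250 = 0.00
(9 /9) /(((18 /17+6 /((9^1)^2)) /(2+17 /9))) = 357 /104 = 3.43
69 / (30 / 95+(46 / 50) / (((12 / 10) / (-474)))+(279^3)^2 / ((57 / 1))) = 0.00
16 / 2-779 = -771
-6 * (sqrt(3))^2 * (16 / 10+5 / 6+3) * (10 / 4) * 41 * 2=-20049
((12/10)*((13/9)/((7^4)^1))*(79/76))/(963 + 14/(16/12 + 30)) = 48269/61971586740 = 0.00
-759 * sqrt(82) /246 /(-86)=253 * sqrt(82) /7052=0.32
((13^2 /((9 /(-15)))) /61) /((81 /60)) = -16900 /4941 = -3.42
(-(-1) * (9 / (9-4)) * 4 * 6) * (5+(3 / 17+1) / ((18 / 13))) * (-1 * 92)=-395232 / 17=-23248.94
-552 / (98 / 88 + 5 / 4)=-3036 / 13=-233.54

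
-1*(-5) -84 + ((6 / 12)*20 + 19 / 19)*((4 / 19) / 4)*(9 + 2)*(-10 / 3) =-5713 / 57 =-100.23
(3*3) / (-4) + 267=1059 / 4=264.75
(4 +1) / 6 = 5 / 6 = 0.83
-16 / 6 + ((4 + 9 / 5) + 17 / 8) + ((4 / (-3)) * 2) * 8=-643 / 40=-16.08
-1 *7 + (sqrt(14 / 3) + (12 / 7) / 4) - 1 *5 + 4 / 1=-53 / 7 + sqrt(42) / 3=-5.41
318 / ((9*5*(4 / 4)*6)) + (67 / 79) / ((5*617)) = 2583982 / 2193435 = 1.18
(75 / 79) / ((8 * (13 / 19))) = 1425 / 8216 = 0.17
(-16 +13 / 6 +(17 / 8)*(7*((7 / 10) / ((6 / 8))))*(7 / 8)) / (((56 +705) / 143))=-115687 / 365280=-0.32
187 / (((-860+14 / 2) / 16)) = -3.51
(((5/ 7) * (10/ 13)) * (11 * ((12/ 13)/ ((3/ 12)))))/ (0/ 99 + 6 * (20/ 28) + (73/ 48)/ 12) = 15206400/ 3006679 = 5.06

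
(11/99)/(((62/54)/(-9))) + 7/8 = 1/248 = 0.00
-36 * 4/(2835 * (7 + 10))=-16/5355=-0.00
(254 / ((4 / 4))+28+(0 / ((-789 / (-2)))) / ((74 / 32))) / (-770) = -141 / 385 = -0.37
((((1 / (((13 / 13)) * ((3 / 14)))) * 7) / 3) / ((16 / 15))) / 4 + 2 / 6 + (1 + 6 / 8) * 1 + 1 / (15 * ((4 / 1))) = 4.65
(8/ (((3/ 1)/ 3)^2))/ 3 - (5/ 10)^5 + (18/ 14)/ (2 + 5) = 2.82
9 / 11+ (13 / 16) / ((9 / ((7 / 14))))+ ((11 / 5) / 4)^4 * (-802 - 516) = -948355981 / 7920000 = -119.74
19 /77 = 0.25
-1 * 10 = -10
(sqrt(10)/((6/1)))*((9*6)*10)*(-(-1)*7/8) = 315*sqrt(10)/4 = 249.03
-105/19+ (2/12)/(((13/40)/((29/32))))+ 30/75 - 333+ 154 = -5443729/29640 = -183.66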